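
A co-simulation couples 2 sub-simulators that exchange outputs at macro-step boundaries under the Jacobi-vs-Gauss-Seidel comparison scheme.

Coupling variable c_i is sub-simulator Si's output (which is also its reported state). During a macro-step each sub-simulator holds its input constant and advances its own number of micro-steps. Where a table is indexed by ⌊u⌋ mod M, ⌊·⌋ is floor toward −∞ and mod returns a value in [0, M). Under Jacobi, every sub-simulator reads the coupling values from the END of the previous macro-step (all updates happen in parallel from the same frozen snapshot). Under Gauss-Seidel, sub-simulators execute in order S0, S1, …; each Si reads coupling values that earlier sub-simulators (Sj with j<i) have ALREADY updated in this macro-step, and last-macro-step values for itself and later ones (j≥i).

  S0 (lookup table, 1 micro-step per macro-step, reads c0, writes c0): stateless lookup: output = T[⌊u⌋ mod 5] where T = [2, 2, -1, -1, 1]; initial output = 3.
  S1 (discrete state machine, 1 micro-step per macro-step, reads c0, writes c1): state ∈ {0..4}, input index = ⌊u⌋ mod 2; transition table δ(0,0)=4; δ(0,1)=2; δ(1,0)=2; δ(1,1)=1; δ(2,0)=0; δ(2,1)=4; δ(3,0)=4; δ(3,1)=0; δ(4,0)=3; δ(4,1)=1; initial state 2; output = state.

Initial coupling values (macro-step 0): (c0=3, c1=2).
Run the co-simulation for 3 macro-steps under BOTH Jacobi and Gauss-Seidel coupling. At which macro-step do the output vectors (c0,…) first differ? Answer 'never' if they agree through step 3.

first divergence at macro-step: 3

[Jacobi] macro 1: S0 reads c0=3 → after 1×micro: -1; S1 reads c0=3 → after 1×micro: 4 ⇒ (c0=-1, c1=4)
[Jacobi] macro 2: S0 reads c0=-1 → after 1×micro: 1; S1 reads c0=-1 → after 1×micro: 1 ⇒ (c0=1, c1=1)
[Jacobi] macro 3: S0 reads c0=1 → after 1×micro: 2; S1 reads c0=1 → after 1×micro: 1 ⇒ (c0=2, c1=1)
[Gauss-Seidel] macro 1: S0 reads c0=3 → after 1×micro: -1; S1 reads c0=-1 → after 1×micro: 4 ⇒ (c0=-1, c1=4)
[Gauss-Seidel] macro 2: S0 reads c0=-1 → after 1×micro: 1; S1 reads c0=1 → after 1×micro: 1 ⇒ (c0=1, c1=1)
[Gauss-Seidel] macro 3: S0 reads c0=1 → after 1×micro: 2; S1 reads c0=2 → after 1×micro: 2 ⇒ (c0=2, c1=2)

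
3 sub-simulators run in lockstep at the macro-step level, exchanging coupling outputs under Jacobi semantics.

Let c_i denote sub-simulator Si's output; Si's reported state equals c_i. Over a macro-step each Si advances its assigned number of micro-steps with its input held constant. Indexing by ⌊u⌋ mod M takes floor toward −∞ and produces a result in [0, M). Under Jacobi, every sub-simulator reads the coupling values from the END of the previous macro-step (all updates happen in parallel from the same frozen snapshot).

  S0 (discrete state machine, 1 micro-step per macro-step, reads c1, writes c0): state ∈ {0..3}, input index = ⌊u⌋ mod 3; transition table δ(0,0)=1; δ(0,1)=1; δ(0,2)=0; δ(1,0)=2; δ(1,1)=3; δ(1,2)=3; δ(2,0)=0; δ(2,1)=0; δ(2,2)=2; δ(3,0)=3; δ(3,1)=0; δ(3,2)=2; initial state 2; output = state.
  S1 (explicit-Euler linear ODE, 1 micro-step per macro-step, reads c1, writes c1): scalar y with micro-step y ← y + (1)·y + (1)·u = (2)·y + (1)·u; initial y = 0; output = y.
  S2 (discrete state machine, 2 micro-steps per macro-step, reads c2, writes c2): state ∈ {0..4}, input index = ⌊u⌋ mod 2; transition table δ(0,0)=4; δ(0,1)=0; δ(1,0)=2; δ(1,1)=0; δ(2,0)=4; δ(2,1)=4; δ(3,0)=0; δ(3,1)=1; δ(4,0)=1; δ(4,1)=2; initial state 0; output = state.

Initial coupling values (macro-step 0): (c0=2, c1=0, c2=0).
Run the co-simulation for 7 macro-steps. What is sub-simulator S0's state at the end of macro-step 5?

S0 state at macro-step 5 = 1

macro 1: S0 reads c1=0 → after 1×micro: 0; S1 reads c1=0 → after 1×micro: 0; S2 reads c2=0 → after 2×micro: 1 ⇒ (c0=0, c1=0, c2=1)
macro 2: S0 reads c1=0 → after 1×micro: 1; S1 reads c1=0 → after 1×micro: 0; S2 reads c2=1 → after 2×micro: 0 ⇒ (c0=1, c1=0, c2=0)
macro 3: S0 reads c1=0 → after 1×micro: 2; S1 reads c1=0 → after 1×micro: 0; S2 reads c2=0 → after 2×micro: 1 ⇒ (c0=2, c1=0, c2=1)
macro 4: S0 reads c1=0 → after 1×micro: 0; S1 reads c1=0 → after 1×micro: 0; S2 reads c2=1 → after 2×micro: 0 ⇒ (c0=0, c1=0, c2=0)
macro 5: S0 reads c1=0 → after 1×micro: 1; S1 reads c1=0 → after 1×micro: 0; S2 reads c2=0 → after 2×micro: 1 ⇒ (c0=1, c1=0, c2=1)
macro 6: S0 reads c1=0 → after 1×micro: 2; S1 reads c1=0 → after 1×micro: 0; S2 reads c2=1 → after 2×micro: 0 ⇒ (c0=2, c1=0, c2=0)
macro 7: S0 reads c1=0 → after 1×micro: 0; S1 reads c1=0 → after 1×micro: 0; S2 reads c2=0 → after 2×micro: 1 ⇒ (c0=0, c1=0, c2=1)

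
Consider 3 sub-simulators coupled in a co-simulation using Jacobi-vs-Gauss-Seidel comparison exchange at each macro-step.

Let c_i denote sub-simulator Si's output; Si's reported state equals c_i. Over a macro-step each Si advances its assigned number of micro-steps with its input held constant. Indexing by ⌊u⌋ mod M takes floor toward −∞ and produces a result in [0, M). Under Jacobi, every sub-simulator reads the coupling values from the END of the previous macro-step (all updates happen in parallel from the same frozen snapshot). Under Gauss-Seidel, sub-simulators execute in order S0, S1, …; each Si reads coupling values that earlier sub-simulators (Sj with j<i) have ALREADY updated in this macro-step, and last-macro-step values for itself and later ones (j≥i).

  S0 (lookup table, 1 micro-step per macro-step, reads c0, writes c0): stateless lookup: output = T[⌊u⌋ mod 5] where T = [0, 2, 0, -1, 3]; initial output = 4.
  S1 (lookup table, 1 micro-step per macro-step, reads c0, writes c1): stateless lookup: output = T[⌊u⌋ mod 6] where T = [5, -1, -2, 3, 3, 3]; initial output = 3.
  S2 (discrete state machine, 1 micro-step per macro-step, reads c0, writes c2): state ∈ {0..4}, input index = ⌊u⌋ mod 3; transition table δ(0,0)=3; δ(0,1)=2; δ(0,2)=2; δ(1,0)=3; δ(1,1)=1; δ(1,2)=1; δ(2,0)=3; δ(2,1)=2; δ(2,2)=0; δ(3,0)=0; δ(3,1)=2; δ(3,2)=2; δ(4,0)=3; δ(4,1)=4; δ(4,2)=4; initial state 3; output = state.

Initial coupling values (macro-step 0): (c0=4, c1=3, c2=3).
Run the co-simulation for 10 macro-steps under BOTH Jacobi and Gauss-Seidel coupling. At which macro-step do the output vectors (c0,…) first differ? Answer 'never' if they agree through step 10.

[Jacobi] macro 1: S0 reads c0=4 → after 1×micro: 3; S1 reads c0=4 → after 1×micro: 3; S2 reads c0=4 → after 1×micro: 2 ⇒ (c0=3, c1=3, c2=2)
[Jacobi] macro 2: S0 reads c0=3 → after 1×micro: -1; S1 reads c0=3 → after 1×micro: 3; S2 reads c0=3 → after 1×micro: 3 ⇒ (c0=-1, c1=3, c2=3)
[Jacobi] macro 3: S0 reads c0=-1 → after 1×micro: 3; S1 reads c0=-1 → after 1×micro: 3; S2 reads c0=-1 → after 1×micro: 2 ⇒ (c0=3, c1=3, c2=2)
[Jacobi] macro 4: S0 reads c0=3 → after 1×micro: -1; S1 reads c0=3 → after 1×micro: 3; S2 reads c0=3 → after 1×micro: 3 ⇒ (c0=-1, c1=3, c2=3)
[Jacobi] macro 5: S0 reads c0=-1 → after 1×micro: 3; S1 reads c0=-1 → after 1×micro: 3; S2 reads c0=-1 → after 1×micro: 2 ⇒ (c0=3, c1=3, c2=2)
[Jacobi] macro 6: S0 reads c0=3 → after 1×micro: -1; S1 reads c0=3 → after 1×micro: 3; S2 reads c0=3 → after 1×micro: 3 ⇒ (c0=-1, c1=3, c2=3)
[Jacobi] macro 7: S0 reads c0=-1 → after 1×micro: 3; S1 reads c0=-1 → after 1×micro: 3; S2 reads c0=-1 → after 1×micro: 2 ⇒ (c0=3, c1=3, c2=2)
[Jacobi] macro 8: S0 reads c0=3 → after 1×micro: -1; S1 reads c0=3 → after 1×micro: 3; S2 reads c0=3 → after 1×micro: 3 ⇒ (c0=-1, c1=3, c2=3)
[Jacobi] macro 9: S0 reads c0=-1 → after 1×micro: 3; S1 reads c0=-1 → after 1×micro: 3; S2 reads c0=-1 → after 1×micro: 2 ⇒ (c0=3, c1=3, c2=2)
[Jacobi] macro 10: S0 reads c0=3 → after 1×micro: -1; S1 reads c0=3 → after 1×micro: 3; S2 reads c0=3 → after 1×micro: 3 ⇒ (c0=-1, c1=3, c2=3)
[Gauss-Seidel] macro 1: S0 reads c0=4 → after 1×micro: 3; S1 reads c0=3 → after 1×micro: 3; S2 reads c0=3 → after 1×micro: 0 ⇒ (c0=3, c1=3, c2=0)
[Gauss-Seidel] macro 2: S0 reads c0=3 → after 1×micro: -1; S1 reads c0=-1 → after 1×micro: 3; S2 reads c0=-1 → after 1×micro: 2 ⇒ (c0=-1, c1=3, c2=2)
[Gauss-Seidel] macro 3: S0 reads c0=-1 → after 1×micro: 3; S1 reads c0=3 → after 1×micro: 3; S2 reads c0=3 → after 1×micro: 3 ⇒ (c0=3, c1=3, c2=3)
[Gauss-Seidel] macro 4: S0 reads c0=3 → after 1×micro: -1; S1 reads c0=-1 → after 1×micro: 3; S2 reads c0=-1 → after 1×micro: 2 ⇒ (c0=-1, c1=3, c2=2)
[Gauss-Seidel] macro 5: S0 reads c0=-1 → after 1×micro: 3; S1 reads c0=3 → after 1×micro: 3; S2 reads c0=3 → after 1×micro: 3 ⇒ (c0=3, c1=3, c2=3)
[Gauss-Seidel] macro 6: S0 reads c0=3 → after 1×micro: -1; S1 reads c0=-1 → after 1×micro: 3; S2 reads c0=-1 → after 1×micro: 2 ⇒ (c0=-1, c1=3, c2=2)
[Gauss-Seidel] macro 7: S0 reads c0=-1 → after 1×micro: 3; S1 reads c0=3 → after 1×micro: 3; S2 reads c0=3 → after 1×micro: 3 ⇒ (c0=3, c1=3, c2=3)
[Gauss-Seidel] macro 8: S0 reads c0=3 → after 1×micro: -1; S1 reads c0=-1 → after 1×micro: 3; S2 reads c0=-1 → after 1×micro: 2 ⇒ (c0=-1, c1=3, c2=2)
[Gauss-Seidel] macro 9: S0 reads c0=-1 → after 1×micro: 3; S1 reads c0=3 → after 1×micro: 3; S2 reads c0=3 → after 1×micro: 3 ⇒ (c0=3, c1=3, c2=3)
[Gauss-Seidel] macro 10: S0 reads c0=3 → after 1×micro: -1; S1 reads c0=-1 → after 1×micro: 3; S2 reads c0=-1 → after 1×micro: 2 ⇒ (c0=-1, c1=3, c2=2)

first divergence at macro-step: 1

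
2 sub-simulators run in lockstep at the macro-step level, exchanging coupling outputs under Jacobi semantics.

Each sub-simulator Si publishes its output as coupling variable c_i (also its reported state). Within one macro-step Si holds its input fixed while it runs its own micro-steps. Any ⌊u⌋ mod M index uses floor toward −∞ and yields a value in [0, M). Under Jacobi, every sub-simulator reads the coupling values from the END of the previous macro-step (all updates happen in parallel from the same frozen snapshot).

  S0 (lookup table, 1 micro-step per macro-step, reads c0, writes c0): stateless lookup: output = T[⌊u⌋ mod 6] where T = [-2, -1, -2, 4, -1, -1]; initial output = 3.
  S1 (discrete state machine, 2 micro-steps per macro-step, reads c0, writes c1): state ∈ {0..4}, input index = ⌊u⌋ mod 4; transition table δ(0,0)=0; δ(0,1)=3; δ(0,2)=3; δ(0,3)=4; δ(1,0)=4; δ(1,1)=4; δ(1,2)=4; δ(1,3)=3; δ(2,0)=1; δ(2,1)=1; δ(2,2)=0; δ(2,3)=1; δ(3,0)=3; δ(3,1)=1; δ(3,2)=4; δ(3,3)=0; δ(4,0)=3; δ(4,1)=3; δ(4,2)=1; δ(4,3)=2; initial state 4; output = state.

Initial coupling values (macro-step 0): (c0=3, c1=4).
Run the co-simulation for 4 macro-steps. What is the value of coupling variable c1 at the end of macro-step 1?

macro 1: S0 reads c0=3 → after 1×micro: 4; S1 reads c0=3 → after 2×micro: 1 ⇒ (c0=4, c1=1)
macro 2: S0 reads c0=4 → after 1×micro: -1; S1 reads c0=4 → after 2×micro: 3 ⇒ (c0=-1, c1=3)
macro 3: S0 reads c0=-1 → after 1×micro: -1; S1 reads c0=-1 → after 2×micro: 4 ⇒ (c0=-1, c1=4)
macro 4: S0 reads c0=-1 → after 1×micro: -1; S1 reads c0=-1 → after 2×micro: 1 ⇒ (c0=-1, c1=1)

c1 at macro-step 1 = 1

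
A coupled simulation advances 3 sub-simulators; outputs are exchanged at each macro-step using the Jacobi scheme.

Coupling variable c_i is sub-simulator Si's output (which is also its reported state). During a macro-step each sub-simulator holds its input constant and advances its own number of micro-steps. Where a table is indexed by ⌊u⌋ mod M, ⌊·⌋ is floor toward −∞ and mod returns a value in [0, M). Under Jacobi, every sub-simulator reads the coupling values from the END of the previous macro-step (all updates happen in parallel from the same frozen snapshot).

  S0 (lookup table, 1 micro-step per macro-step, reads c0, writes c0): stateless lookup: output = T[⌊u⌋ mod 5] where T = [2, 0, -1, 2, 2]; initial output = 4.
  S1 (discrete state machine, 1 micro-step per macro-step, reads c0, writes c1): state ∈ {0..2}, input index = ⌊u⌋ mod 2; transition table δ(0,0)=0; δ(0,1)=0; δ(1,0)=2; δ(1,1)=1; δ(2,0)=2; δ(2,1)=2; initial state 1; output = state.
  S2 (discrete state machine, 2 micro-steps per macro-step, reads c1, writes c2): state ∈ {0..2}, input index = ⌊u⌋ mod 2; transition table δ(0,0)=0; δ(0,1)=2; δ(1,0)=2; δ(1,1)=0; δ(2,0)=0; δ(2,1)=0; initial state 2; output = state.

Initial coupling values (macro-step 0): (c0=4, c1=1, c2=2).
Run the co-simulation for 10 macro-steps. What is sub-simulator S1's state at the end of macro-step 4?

S1 state at macro-step 4 = 2

macro 1: S0 reads c0=4 → after 1×micro: 2; S1 reads c0=4 → after 1×micro: 2; S2 reads c1=1 → after 2×micro: 2 ⇒ (c0=2, c1=2, c2=2)
macro 2: S0 reads c0=2 → after 1×micro: -1; S1 reads c0=2 → after 1×micro: 2; S2 reads c1=2 → after 2×micro: 0 ⇒ (c0=-1, c1=2, c2=0)
macro 3: S0 reads c0=-1 → after 1×micro: 2; S1 reads c0=-1 → after 1×micro: 2; S2 reads c1=2 → after 2×micro: 0 ⇒ (c0=2, c1=2, c2=0)
macro 4: S0 reads c0=2 → after 1×micro: -1; S1 reads c0=2 → after 1×micro: 2; S2 reads c1=2 → after 2×micro: 0 ⇒ (c0=-1, c1=2, c2=0)
macro 5: S0 reads c0=-1 → after 1×micro: 2; S1 reads c0=-1 → after 1×micro: 2; S2 reads c1=2 → after 2×micro: 0 ⇒ (c0=2, c1=2, c2=0)
macro 6: S0 reads c0=2 → after 1×micro: -1; S1 reads c0=2 → after 1×micro: 2; S2 reads c1=2 → after 2×micro: 0 ⇒ (c0=-1, c1=2, c2=0)
macro 7: S0 reads c0=-1 → after 1×micro: 2; S1 reads c0=-1 → after 1×micro: 2; S2 reads c1=2 → after 2×micro: 0 ⇒ (c0=2, c1=2, c2=0)
macro 8: S0 reads c0=2 → after 1×micro: -1; S1 reads c0=2 → after 1×micro: 2; S2 reads c1=2 → after 2×micro: 0 ⇒ (c0=-1, c1=2, c2=0)
macro 9: S0 reads c0=-1 → after 1×micro: 2; S1 reads c0=-1 → after 1×micro: 2; S2 reads c1=2 → after 2×micro: 0 ⇒ (c0=2, c1=2, c2=0)
macro 10: S0 reads c0=2 → after 1×micro: -1; S1 reads c0=2 → after 1×micro: 2; S2 reads c1=2 → after 2×micro: 0 ⇒ (c0=-1, c1=2, c2=0)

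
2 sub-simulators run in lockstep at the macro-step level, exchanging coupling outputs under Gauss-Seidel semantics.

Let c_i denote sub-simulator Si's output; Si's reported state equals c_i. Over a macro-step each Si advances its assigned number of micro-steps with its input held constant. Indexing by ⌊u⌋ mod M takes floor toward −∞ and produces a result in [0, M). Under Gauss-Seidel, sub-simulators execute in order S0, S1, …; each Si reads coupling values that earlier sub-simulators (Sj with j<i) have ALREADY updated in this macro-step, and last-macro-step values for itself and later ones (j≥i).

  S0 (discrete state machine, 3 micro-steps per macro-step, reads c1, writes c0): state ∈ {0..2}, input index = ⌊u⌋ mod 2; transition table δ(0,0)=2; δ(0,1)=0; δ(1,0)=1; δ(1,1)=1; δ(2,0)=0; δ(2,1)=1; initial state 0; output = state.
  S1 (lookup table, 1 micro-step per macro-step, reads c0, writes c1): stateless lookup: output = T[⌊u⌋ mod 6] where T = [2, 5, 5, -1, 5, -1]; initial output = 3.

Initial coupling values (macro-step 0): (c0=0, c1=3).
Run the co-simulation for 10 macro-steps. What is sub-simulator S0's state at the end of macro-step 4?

S0 state at macro-step 4 = 1

macro 1: S0 reads c1=3 → after 3×micro: 0; S1 reads c0=0 → after 1×micro: 2 ⇒ (c0=0, c1=2)
macro 2: S0 reads c1=2 → after 3×micro: 2; S1 reads c0=2 → after 1×micro: 5 ⇒ (c0=2, c1=5)
macro 3: S0 reads c1=5 → after 3×micro: 1; S1 reads c0=1 → after 1×micro: 5 ⇒ (c0=1, c1=5)
macro 4: S0 reads c1=5 → after 3×micro: 1; S1 reads c0=1 → after 1×micro: 5 ⇒ (c0=1, c1=5)
macro 5: S0 reads c1=5 → after 3×micro: 1; S1 reads c0=1 → after 1×micro: 5 ⇒ (c0=1, c1=5)
macro 6: S0 reads c1=5 → after 3×micro: 1; S1 reads c0=1 → after 1×micro: 5 ⇒ (c0=1, c1=5)
macro 7: S0 reads c1=5 → after 3×micro: 1; S1 reads c0=1 → after 1×micro: 5 ⇒ (c0=1, c1=5)
macro 8: S0 reads c1=5 → after 3×micro: 1; S1 reads c0=1 → after 1×micro: 5 ⇒ (c0=1, c1=5)
macro 9: S0 reads c1=5 → after 3×micro: 1; S1 reads c0=1 → after 1×micro: 5 ⇒ (c0=1, c1=5)
macro 10: S0 reads c1=5 → after 3×micro: 1; S1 reads c0=1 → after 1×micro: 5 ⇒ (c0=1, c1=5)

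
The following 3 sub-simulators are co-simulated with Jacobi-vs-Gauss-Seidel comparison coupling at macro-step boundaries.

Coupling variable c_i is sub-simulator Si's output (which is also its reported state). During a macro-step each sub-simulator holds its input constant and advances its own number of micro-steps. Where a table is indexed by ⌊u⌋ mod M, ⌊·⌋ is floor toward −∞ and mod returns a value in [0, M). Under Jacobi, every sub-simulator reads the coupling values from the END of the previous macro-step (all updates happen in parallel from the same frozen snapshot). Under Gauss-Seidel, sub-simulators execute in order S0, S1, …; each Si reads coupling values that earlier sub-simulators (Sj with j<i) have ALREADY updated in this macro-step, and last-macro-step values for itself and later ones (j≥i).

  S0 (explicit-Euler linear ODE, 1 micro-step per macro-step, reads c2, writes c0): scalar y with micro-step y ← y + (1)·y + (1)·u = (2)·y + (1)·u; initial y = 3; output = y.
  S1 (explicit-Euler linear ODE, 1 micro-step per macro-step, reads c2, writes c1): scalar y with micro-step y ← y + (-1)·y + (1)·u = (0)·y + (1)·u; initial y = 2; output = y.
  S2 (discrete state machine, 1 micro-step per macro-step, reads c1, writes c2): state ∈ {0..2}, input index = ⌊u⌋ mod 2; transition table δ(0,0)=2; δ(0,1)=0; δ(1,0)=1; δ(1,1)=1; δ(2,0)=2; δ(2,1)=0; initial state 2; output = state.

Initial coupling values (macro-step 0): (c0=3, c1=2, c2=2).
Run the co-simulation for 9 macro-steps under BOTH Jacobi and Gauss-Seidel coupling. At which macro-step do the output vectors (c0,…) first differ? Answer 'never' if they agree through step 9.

[Jacobi] macro 1: S0 reads c2=2 → after 1×micro: 8; S1 reads c2=2 → after 1×micro: 2; S2 reads c1=2 → after 1×micro: 2 ⇒ (c0=8, c1=2, c2=2)
[Jacobi] macro 2: S0 reads c2=2 → after 1×micro: 18; S1 reads c2=2 → after 1×micro: 2; S2 reads c1=2 → after 1×micro: 2 ⇒ (c0=18, c1=2, c2=2)
[Jacobi] macro 3: S0 reads c2=2 → after 1×micro: 38; S1 reads c2=2 → after 1×micro: 2; S2 reads c1=2 → after 1×micro: 2 ⇒ (c0=38, c1=2, c2=2)
[Jacobi] macro 4: S0 reads c2=2 → after 1×micro: 78; S1 reads c2=2 → after 1×micro: 2; S2 reads c1=2 → after 1×micro: 2 ⇒ (c0=78, c1=2, c2=2)
[Jacobi] macro 5: S0 reads c2=2 → after 1×micro: 158; S1 reads c2=2 → after 1×micro: 2; S2 reads c1=2 → after 1×micro: 2 ⇒ (c0=158, c1=2, c2=2)
[Jacobi] macro 6: S0 reads c2=2 → after 1×micro: 318; S1 reads c2=2 → after 1×micro: 2; S2 reads c1=2 → after 1×micro: 2 ⇒ (c0=318, c1=2, c2=2)
[Jacobi] macro 7: S0 reads c2=2 → after 1×micro: 638; S1 reads c2=2 → after 1×micro: 2; S2 reads c1=2 → after 1×micro: 2 ⇒ (c0=638, c1=2, c2=2)
[Jacobi] macro 8: S0 reads c2=2 → after 1×micro: 1278; S1 reads c2=2 → after 1×micro: 2; S2 reads c1=2 → after 1×micro: 2 ⇒ (c0=1278, c1=2, c2=2)
[Jacobi] macro 9: S0 reads c2=2 → after 1×micro: 2558; S1 reads c2=2 → after 1×micro: 2; S2 reads c1=2 → after 1×micro: 2 ⇒ (c0=2558, c1=2, c2=2)
[Gauss-Seidel] macro 1: S0 reads c2=2 → after 1×micro: 8; S1 reads c2=2 → after 1×micro: 2; S2 reads c1=2 → after 1×micro: 2 ⇒ (c0=8, c1=2, c2=2)
[Gauss-Seidel] macro 2: S0 reads c2=2 → after 1×micro: 18; S1 reads c2=2 → after 1×micro: 2; S2 reads c1=2 → after 1×micro: 2 ⇒ (c0=18, c1=2, c2=2)
[Gauss-Seidel] macro 3: S0 reads c2=2 → after 1×micro: 38; S1 reads c2=2 → after 1×micro: 2; S2 reads c1=2 → after 1×micro: 2 ⇒ (c0=38, c1=2, c2=2)
[Gauss-Seidel] macro 4: S0 reads c2=2 → after 1×micro: 78; S1 reads c2=2 → after 1×micro: 2; S2 reads c1=2 → after 1×micro: 2 ⇒ (c0=78, c1=2, c2=2)
[Gauss-Seidel] macro 5: S0 reads c2=2 → after 1×micro: 158; S1 reads c2=2 → after 1×micro: 2; S2 reads c1=2 → after 1×micro: 2 ⇒ (c0=158, c1=2, c2=2)
[Gauss-Seidel] macro 6: S0 reads c2=2 → after 1×micro: 318; S1 reads c2=2 → after 1×micro: 2; S2 reads c1=2 → after 1×micro: 2 ⇒ (c0=318, c1=2, c2=2)
[Gauss-Seidel] macro 7: S0 reads c2=2 → after 1×micro: 638; S1 reads c2=2 → after 1×micro: 2; S2 reads c1=2 → after 1×micro: 2 ⇒ (c0=638, c1=2, c2=2)
[Gauss-Seidel] macro 8: S0 reads c2=2 → after 1×micro: 1278; S1 reads c2=2 → after 1×micro: 2; S2 reads c1=2 → after 1×micro: 2 ⇒ (c0=1278, c1=2, c2=2)
[Gauss-Seidel] macro 9: S0 reads c2=2 → after 1×micro: 2558; S1 reads c2=2 → after 1×micro: 2; S2 reads c1=2 → after 1×micro: 2 ⇒ (c0=2558, c1=2, c2=2)

first divergence at macro-step: never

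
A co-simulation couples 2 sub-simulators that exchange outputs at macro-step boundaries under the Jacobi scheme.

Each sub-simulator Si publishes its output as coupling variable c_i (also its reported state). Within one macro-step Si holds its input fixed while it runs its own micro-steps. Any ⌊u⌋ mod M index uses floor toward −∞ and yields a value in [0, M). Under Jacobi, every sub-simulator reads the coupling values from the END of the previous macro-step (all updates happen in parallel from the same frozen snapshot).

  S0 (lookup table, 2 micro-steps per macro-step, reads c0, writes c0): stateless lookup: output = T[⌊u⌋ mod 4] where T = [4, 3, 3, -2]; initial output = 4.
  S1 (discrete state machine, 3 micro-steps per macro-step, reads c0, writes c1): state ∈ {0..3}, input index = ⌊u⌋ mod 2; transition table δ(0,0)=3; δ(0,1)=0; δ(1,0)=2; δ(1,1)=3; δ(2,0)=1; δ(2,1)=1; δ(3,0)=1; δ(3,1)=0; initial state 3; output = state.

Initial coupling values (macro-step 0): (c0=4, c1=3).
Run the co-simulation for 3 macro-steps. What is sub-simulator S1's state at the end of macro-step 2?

macro 1: S0 reads c0=4 → after 2×micro: 4; S1 reads c0=4 → after 3×micro: 1 ⇒ (c0=4, c1=1)
macro 2: S0 reads c0=4 → after 2×micro: 4; S1 reads c0=4 → after 3×micro: 2 ⇒ (c0=4, c1=2)
macro 3: S0 reads c0=4 → after 2×micro: 4; S1 reads c0=4 → after 3×micro: 1 ⇒ (c0=4, c1=1)

S1 state at macro-step 2 = 2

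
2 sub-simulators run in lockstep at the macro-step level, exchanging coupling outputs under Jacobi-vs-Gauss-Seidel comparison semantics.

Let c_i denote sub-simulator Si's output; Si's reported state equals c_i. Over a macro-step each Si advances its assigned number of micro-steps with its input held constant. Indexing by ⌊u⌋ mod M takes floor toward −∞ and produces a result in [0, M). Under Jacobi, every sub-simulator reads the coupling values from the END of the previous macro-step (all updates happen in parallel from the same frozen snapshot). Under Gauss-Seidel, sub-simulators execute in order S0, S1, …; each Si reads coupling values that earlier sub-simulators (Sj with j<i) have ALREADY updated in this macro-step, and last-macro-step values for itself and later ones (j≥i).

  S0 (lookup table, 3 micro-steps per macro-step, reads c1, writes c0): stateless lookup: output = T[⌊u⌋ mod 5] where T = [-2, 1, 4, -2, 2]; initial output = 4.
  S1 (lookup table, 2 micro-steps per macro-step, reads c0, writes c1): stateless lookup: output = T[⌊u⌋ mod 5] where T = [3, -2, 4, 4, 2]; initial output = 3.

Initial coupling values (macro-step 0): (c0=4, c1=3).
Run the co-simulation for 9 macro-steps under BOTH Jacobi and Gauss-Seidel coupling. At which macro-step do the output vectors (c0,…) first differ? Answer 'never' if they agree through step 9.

first divergence at macro-step: 1

[Jacobi] macro 1: S0 reads c1=3 → after 3×micro: -2; S1 reads c0=4 → after 2×micro: 2 ⇒ (c0=-2, c1=2)
[Jacobi] macro 2: S0 reads c1=2 → after 3×micro: 4; S1 reads c0=-2 → after 2×micro: 4 ⇒ (c0=4, c1=4)
[Jacobi] macro 3: S0 reads c1=4 → after 3×micro: 2; S1 reads c0=4 → after 2×micro: 2 ⇒ (c0=2, c1=2)
[Jacobi] macro 4: S0 reads c1=2 → after 3×micro: 4; S1 reads c0=2 → after 2×micro: 4 ⇒ (c0=4, c1=4)
[Jacobi] macro 5: S0 reads c1=4 → after 3×micro: 2; S1 reads c0=4 → after 2×micro: 2 ⇒ (c0=2, c1=2)
[Jacobi] macro 6: S0 reads c1=2 → after 3×micro: 4; S1 reads c0=2 → after 2×micro: 4 ⇒ (c0=4, c1=4)
[Jacobi] macro 7: S0 reads c1=4 → after 3×micro: 2; S1 reads c0=4 → after 2×micro: 2 ⇒ (c0=2, c1=2)
[Jacobi] macro 8: S0 reads c1=2 → after 3×micro: 4; S1 reads c0=2 → after 2×micro: 4 ⇒ (c0=4, c1=4)
[Jacobi] macro 9: S0 reads c1=4 → after 3×micro: 2; S1 reads c0=4 → after 2×micro: 2 ⇒ (c0=2, c1=2)
[Gauss-Seidel] macro 1: S0 reads c1=3 → after 3×micro: -2; S1 reads c0=-2 → after 2×micro: 4 ⇒ (c0=-2, c1=4)
[Gauss-Seidel] macro 2: S0 reads c1=4 → after 3×micro: 2; S1 reads c0=2 → after 2×micro: 4 ⇒ (c0=2, c1=4)
[Gauss-Seidel] macro 3: S0 reads c1=4 → after 3×micro: 2; S1 reads c0=2 → after 2×micro: 4 ⇒ (c0=2, c1=4)
[Gauss-Seidel] macro 4: S0 reads c1=4 → after 3×micro: 2; S1 reads c0=2 → after 2×micro: 4 ⇒ (c0=2, c1=4)
[Gauss-Seidel] macro 5: S0 reads c1=4 → after 3×micro: 2; S1 reads c0=2 → after 2×micro: 4 ⇒ (c0=2, c1=4)
[Gauss-Seidel] macro 6: S0 reads c1=4 → after 3×micro: 2; S1 reads c0=2 → after 2×micro: 4 ⇒ (c0=2, c1=4)
[Gauss-Seidel] macro 7: S0 reads c1=4 → after 3×micro: 2; S1 reads c0=2 → after 2×micro: 4 ⇒ (c0=2, c1=4)
[Gauss-Seidel] macro 8: S0 reads c1=4 → after 3×micro: 2; S1 reads c0=2 → after 2×micro: 4 ⇒ (c0=2, c1=4)
[Gauss-Seidel] macro 9: S0 reads c1=4 → after 3×micro: 2; S1 reads c0=2 → after 2×micro: 4 ⇒ (c0=2, c1=4)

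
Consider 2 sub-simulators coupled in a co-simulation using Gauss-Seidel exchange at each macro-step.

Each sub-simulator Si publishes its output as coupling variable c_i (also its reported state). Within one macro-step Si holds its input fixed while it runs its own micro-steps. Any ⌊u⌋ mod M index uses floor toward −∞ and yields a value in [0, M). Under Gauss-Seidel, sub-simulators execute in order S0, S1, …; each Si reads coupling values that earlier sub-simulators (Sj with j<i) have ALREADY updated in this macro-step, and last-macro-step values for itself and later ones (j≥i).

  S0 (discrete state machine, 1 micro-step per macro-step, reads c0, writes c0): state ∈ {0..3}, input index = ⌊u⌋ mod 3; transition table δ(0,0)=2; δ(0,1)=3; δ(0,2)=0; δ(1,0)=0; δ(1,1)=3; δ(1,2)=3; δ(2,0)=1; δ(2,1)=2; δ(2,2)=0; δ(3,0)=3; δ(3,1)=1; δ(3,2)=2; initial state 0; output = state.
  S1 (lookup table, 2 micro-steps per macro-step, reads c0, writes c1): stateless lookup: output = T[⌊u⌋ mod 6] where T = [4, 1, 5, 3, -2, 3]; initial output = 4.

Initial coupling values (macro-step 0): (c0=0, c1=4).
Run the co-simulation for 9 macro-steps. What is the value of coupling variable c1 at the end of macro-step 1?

macro 1: S0 reads c0=0 → after 1×micro: 2; S1 reads c0=2 → after 2×micro: 5 ⇒ (c0=2, c1=5)
macro 2: S0 reads c0=2 → after 1×micro: 0; S1 reads c0=0 → after 2×micro: 4 ⇒ (c0=0, c1=4)
macro 3: S0 reads c0=0 → after 1×micro: 2; S1 reads c0=2 → after 2×micro: 5 ⇒ (c0=2, c1=5)
macro 4: S0 reads c0=2 → after 1×micro: 0; S1 reads c0=0 → after 2×micro: 4 ⇒ (c0=0, c1=4)
macro 5: S0 reads c0=0 → after 1×micro: 2; S1 reads c0=2 → after 2×micro: 5 ⇒ (c0=2, c1=5)
macro 6: S0 reads c0=2 → after 1×micro: 0; S1 reads c0=0 → after 2×micro: 4 ⇒ (c0=0, c1=4)
macro 7: S0 reads c0=0 → after 1×micro: 2; S1 reads c0=2 → after 2×micro: 5 ⇒ (c0=2, c1=5)
macro 8: S0 reads c0=2 → after 1×micro: 0; S1 reads c0=0 → after 2×micro: 4 ⇒ (c0=0, c1=4)
macro 9: S0 reads c0=0 → after 1×micro: 2; S1 reads c0=2 → after 2×micro: 5 ⇒ (c0=2, c1=5)

c1 at macro-step 1 = 5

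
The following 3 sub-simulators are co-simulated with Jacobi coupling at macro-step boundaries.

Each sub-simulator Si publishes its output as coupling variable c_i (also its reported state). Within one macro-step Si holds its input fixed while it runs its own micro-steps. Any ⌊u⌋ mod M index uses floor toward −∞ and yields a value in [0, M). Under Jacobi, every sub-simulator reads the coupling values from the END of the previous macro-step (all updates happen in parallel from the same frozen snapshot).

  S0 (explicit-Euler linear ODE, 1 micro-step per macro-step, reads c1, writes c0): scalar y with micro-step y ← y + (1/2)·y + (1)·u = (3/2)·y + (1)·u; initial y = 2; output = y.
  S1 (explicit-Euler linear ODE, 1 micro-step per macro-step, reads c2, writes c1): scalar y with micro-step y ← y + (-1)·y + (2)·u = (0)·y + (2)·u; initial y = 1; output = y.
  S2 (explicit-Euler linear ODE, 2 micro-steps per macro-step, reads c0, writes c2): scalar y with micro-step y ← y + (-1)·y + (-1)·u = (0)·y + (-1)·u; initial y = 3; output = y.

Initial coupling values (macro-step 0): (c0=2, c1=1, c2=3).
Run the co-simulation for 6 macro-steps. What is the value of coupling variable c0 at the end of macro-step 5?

macro 1: S0 reads c1=1 → after 1×micro: 4; S1 reads c2=3 → after 1×micro: 6; S2 reads c0=2 → after 2×micro: -2 ⇒ (c0=4, c1=6, c2=-2)
macro 2: S0 reads c1=6 → after 1×micro: 12; S1 reads c2=-2 → after 1×micro: -4; S2 reads c0=4 → after 2×micro: -4 ⇒ (c0=12, c1=-4, c2=-4)
macro 3: S0 reads c1=-4 → after 1×micro: 14; S1 reads c2=-4 → after 1×micro: -8; S2 reads c0=12 → after 2×micro: -12 ⇒ (c0=14, c1=-8, c2=-12)
macro 4: S0 reads c1=-8 → after 1×micro: 13; S1 reads c2=-12 → after 1×micro: -24; S2 reads c0=14 → after 2×micro: -14 ⇒ (c0=13, c1=-24, c2=-14)
macro 5: S0 reads c1=-24 → after 1×micro: -9/2; S1 reads c2=-14 → after 1×micro: -28; S2 reads c0=13 → after 2×micro: -13 ⇒ (c0=-9/2, c1=-28, c2=-13)
macro 6: S0 reads c1=-28 → after 1×micro: -139/4; S1 reads c2=-13 → after 1×micro: -26; S2 reads c0=-9/2 → after 2×micro: 9/2 ⇒ (c0=-139/4, c1=-26, c2=9/2)

c0 at macro-step 5 = -9/2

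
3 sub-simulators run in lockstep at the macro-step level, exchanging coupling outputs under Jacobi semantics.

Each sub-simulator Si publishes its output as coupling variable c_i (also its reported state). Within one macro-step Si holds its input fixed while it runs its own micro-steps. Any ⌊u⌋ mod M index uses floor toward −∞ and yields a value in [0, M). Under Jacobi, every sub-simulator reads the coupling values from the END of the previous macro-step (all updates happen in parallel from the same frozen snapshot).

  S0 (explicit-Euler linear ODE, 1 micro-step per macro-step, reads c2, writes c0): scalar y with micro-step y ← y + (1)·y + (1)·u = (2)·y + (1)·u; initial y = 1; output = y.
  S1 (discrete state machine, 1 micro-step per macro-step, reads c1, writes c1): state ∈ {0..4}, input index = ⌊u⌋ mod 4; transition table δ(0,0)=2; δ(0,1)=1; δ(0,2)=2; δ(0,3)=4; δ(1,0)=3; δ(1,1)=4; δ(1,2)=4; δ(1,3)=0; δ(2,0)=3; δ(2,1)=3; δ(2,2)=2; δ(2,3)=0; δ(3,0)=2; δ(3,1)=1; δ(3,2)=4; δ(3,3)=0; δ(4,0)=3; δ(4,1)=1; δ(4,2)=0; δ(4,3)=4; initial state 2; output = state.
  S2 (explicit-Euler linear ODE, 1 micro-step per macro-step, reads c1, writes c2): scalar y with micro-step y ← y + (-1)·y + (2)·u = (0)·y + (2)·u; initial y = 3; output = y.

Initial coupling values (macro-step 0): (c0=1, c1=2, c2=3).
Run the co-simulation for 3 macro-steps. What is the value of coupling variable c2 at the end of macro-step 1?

macro 1: S0 reads c2=3 → after 1×micro: 5; S1 reads c1=2 → after 1×micro: 2; S2 reads c1=2 → after 1×micro: 4 ⇒ (c0=5, c1=2, c2=4)
macro 2: S0 reads c2=4 → after 1×micro: 14; S1 reads c1=2 → after 1×micro: 2; S2 reads c1=2 → after 1×micro: 4 ⇒ (c0=14, c1=2, c2=4)
macro 3: S0 reads c2=4 → after 1×micro: 32; S1 reads c1=2 → after 1×micro: 2; S2 reads c1=2 → after 1×micro: 4 ⇒ (c0=32, c1=2, c2=4)

c2 at macro-step 1 = 4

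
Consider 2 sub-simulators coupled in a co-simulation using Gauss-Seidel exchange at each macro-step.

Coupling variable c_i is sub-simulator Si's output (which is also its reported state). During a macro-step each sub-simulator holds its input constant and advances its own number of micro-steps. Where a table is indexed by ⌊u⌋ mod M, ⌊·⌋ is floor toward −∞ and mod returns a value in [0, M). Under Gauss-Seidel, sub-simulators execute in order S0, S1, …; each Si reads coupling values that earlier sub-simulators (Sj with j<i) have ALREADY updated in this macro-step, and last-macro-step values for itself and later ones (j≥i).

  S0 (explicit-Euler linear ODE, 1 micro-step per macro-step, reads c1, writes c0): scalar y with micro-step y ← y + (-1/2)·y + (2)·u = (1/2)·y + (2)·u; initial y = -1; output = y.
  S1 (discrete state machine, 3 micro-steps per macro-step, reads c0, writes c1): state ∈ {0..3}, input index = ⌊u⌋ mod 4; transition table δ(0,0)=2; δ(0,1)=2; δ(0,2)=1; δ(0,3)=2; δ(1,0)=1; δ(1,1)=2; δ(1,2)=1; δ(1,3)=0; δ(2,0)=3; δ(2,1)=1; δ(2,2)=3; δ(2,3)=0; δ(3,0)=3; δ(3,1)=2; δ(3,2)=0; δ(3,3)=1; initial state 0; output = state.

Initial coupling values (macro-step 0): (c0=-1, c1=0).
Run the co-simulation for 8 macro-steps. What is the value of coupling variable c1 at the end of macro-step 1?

c1 at macro-step 1 = 2

macro 1: S0 reads c1=0 → after 1×micro: -1/2; S1 reads c0=-1/2 → after 3×micro: 2 ⇒ (c0=-1/2, c1=2)
macro 2: S0 reads c1=2 → after 1×micro: 15/4; S1 reads c0=15/4 → after 3×micro: 0 ⇒ (c0=15/4, c1=0)
macro 3: S0 reads c1=0 → after 1×micro: 15/8; S1 reads c0=15/8 → after 3×micro: 2 ⇒ (c0=15/8, c1=2)
macro 4: S0 reads c1=2 → after 1×micro: 79/16; S1 reads c0=79/16 → after 3×micro: 3 ⇒ (c0=79/16, c1=3)
macro 5: S0 reads c1=3 → after 1×micro: 271/32; S1 reads c0=271/32 → after 3×micro: 3 ⇒ (c0=271/32, c1=3)
macro 6: S0 reads c1=3 → after 1×micro: 655/64; S1 reads c0=655/64 → after 3×micro: 1 ⇒ (c0=655/64, c1=1)
macro 7: S0 reads c1=1 → after 1×micro: 911/128; S1 reads c0=911/128 → after 3×micro: 0 ⇒ (c0=911/128, c1=0)
macro 8: S0 reads c1=0 → after 1×micro: 911/256; S1 reads c0=911/256 → after 3×micro: 2 ⇒ (c0=911/256, c1=2)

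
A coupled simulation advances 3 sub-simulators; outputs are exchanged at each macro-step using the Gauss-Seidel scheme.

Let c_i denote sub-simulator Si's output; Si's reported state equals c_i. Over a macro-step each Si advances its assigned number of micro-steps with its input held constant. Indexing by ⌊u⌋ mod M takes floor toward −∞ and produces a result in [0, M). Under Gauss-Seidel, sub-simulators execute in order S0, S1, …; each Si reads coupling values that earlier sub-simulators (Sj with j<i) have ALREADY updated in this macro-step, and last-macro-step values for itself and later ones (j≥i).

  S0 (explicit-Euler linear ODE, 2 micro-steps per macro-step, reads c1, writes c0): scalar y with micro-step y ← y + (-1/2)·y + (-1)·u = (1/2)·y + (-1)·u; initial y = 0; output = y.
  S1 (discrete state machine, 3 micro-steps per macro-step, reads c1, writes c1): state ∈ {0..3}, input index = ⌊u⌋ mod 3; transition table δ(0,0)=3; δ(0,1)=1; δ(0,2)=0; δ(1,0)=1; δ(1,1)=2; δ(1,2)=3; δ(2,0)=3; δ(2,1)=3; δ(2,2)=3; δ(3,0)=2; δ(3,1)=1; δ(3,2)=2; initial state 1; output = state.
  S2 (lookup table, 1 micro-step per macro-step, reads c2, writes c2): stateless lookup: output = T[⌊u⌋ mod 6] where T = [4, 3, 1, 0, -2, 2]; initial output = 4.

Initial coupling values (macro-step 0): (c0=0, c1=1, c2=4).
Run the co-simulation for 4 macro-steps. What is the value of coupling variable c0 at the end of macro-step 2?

macro 1: S0 reads c1=1 → after 2×micro: -3/2; S1 reads c1=1 → after 3×micro: 1; S2 reads c2=4 → after 1×micro: -2 ⇒ (c0=-3/2, c1=1, c2=-2)
macro 2: S0 reads c1=1 → after 2×micro: -15/8; S1 reads c1=1 → after 3×micro: 1; S2 reads c2=-2 → after 1×micro: -2 ⇒ (c0=-15/8, c1=1, c2=-2)
macro 3: S0 reads c1=1 → after 2×micro: -63/32; S1 reads c1=1 → after 3×micro: 1; S2 reads c2=-2 → after 1×micro: -2 ⇒ (c0=-63/32, c1=1, c2=-2)
macro 4: S0 reads c1=1 → after 2×micro: -255/128; S1 reads c1=1 → after 3×micro: 1; S2 reads c2=-2 → after 1×micro: -2 ⇒ (c0=-255/128, c1=1, c2=-2)

c0 at macro-step 2 = -15/8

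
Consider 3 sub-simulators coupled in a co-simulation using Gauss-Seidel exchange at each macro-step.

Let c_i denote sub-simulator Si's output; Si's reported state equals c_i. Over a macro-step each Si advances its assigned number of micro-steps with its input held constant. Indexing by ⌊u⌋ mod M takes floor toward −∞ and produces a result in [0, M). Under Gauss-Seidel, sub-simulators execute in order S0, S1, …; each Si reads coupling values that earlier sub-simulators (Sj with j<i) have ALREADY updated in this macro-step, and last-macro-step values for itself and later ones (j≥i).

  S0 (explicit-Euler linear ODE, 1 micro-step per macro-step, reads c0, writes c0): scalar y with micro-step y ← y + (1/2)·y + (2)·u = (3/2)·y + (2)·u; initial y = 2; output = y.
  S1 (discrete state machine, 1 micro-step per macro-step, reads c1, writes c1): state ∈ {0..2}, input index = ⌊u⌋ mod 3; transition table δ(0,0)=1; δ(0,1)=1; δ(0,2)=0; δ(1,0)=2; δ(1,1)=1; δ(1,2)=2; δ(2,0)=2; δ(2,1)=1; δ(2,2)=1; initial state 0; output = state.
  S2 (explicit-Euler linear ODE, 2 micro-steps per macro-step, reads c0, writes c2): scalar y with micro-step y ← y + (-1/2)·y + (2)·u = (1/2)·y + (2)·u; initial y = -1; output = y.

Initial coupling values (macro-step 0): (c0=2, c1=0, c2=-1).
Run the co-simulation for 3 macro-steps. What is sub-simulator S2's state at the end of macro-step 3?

S2 state at macro-step 3 = 17723/64

macro 1: S0 reads c0=2 → after 1×micro: 7; S1 reads c1=0 → after 1×micro: 1; S2 reads c0=7 → after 2×micro: 83/4 ⇒ (c0=7, c1=1, c2=83/4)
macro 2: S0 reads c0=7 → after 1×micro: 49/2; S1 reads c1=1 → after 1×micro: 1; S2 reads c0=49/2 → after 2×micro: 1259/16 ⇒ (c0=49/2, c1=1, c2=1259/16)
macro 3: S0 reads c0=49/2 → after 1×micro: 343/4; S1 reads c1=1 → after 1×micro: 1; S2 reads c0=343/4 → after 2×micro: 17723/64 ⇒ (c0=343/4, c1=1, c2=17723/64)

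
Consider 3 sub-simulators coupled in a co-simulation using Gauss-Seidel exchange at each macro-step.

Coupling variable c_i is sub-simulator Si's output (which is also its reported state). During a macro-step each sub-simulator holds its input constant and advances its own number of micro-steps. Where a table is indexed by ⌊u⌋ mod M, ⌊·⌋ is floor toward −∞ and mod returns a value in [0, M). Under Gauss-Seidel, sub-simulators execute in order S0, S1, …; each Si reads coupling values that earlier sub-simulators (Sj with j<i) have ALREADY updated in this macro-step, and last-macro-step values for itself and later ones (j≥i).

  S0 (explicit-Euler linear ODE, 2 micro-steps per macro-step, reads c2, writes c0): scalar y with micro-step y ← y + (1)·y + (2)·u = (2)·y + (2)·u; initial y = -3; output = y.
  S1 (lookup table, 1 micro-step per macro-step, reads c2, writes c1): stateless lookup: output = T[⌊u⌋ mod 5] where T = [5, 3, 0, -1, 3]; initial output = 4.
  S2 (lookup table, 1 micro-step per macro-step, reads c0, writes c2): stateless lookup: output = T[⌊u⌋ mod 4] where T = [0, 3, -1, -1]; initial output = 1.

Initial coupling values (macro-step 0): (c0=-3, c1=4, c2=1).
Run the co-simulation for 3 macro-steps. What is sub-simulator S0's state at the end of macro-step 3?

S0 state at macro-step 3 = -126

macro 1: S0 reads c2=1 → after 2×micro: -6; S1 reads c2=1 → after 1×micro: 3; S2 reads c0=-6 → after 1×micro: -1 ⇒ (c0=-6, c1=3, c2=-1)
macro 2: S0 reads c2=-1 → after 2×micro: -30; S1 reads c2=-1 → after 1×micro: 3; S2 reads c0=-30 → after 1×micro: -1 ⇒ (c0=-30, c1=3, c2=-1)
macro 3: S0 reads c2=-1 → after 2×micro: -126; S1 reads c2=-1 → after 1×micro: 3; S2 reads c0=-126 → after 1×micro: -1 ⇒ (c0=-126, c1=3, c2=-1)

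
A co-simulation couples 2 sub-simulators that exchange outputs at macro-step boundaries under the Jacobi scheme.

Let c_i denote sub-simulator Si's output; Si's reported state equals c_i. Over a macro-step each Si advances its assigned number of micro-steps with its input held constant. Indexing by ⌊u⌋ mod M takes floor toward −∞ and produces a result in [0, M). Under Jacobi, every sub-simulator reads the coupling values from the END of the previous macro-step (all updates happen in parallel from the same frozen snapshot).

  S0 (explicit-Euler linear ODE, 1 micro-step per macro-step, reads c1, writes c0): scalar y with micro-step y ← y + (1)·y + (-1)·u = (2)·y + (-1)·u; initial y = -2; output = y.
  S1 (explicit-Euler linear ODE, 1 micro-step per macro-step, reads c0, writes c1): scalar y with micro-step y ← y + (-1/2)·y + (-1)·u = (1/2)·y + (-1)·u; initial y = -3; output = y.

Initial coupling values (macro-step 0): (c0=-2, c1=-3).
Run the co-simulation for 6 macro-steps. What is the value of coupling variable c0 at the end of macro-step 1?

macro 1: S0 reads c1=-3 → after 1×micro: -1; S1 reads c0=-2 → after 1×micro: 1/2 ⇒ (c0=-1, c1=1/2)
macro 2: S0 reads c1=1/2 → after 1×micro: -5/2; S1 reads c0=-1 → after 1×micro: 5/4 ⇒ (c0=-5/2, c1=5/4)
macro 3: S0 reads c1=5/4 → after 1×micro: -25/4; S1 reads c0=-5/2 → after 1×micro: 25/8 ⇒ (c0=-25/4, c1=25/8)
macro 4: S0 reads c1=25/8 → after 1×micro: -125/8; S1 reads c0=-25/4 → after 1×micro: 125/16 ⇒ (c0=-125/8, c1=125/16)
macro 5: S0 reads c1=125/16 → after 1×micro: -625/16; S1 reads c0=-125/8 → after 1×micro: 625/32 ⇒ (c0=-625/16, c1=625/32)
macro 6: S0 reads c1=625/32 → after 1×micro: -3125/32; S1 reads c0=-625/16 → after 1×micro: 3125/64 ⇒ (c0=-3125/32, c1=3125/64)

c0 at macro-step 1 = -1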